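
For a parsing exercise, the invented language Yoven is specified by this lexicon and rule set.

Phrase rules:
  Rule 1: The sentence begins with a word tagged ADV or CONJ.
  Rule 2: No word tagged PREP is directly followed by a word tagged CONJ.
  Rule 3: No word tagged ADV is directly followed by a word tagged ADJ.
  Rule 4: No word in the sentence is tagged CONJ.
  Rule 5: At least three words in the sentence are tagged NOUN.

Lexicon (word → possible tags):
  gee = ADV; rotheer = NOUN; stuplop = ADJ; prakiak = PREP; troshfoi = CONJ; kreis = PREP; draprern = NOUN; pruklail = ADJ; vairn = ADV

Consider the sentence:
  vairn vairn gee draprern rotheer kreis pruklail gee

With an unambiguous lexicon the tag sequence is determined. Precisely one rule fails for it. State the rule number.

5

Fixed tagging: ADV ADV ADV NOUN NOUN PREP ADJ ADV.
Rule check: R1 pass, R2 pass, R3 pass, R4 pass, R5 fail.
Only rule 5 fails.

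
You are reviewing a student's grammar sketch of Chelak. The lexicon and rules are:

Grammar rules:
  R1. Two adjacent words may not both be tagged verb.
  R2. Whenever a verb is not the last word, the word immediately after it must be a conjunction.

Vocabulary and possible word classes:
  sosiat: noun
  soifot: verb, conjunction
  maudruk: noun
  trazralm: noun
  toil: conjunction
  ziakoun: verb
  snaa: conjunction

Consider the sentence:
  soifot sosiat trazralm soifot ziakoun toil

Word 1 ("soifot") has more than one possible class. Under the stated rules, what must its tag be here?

Candidates per position — 1:soifot {verb,conjunction}; 2:sosiat {noun}; 3:trazralm {noun}; 4:soifot {verb,conjunction}; 5:ziakoun {verb}; 6:toil {conjunction}.
Position 1: verb is ruled out by rule 2; that leaves conjunction.
Position 4: verb is ruled out by rule 1; that leaves conjunction.
The unique satisfying tagging is: conjunction noun noun conjunction verb conjunction.
Rule-by-rule: rule 1 satisfied; rule 2 satisfied.

conjunction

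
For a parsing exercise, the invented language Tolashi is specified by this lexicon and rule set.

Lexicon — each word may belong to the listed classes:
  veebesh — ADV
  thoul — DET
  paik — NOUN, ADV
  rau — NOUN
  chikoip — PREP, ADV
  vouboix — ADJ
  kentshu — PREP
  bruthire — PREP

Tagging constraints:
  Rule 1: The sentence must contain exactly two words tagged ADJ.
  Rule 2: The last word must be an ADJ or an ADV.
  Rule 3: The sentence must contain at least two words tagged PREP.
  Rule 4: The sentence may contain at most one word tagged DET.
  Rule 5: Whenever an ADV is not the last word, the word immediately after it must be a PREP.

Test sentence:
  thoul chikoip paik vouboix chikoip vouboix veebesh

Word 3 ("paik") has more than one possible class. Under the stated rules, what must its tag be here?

Candidates per position — 1:thoul {DET}; 2:chikoip {PREP,ADV}; 3:paik {NOUN,ADV}; 4:vouboix {ADJ}; 5:chikoip {PREP,ADV}; 6:vouboix {ADJ}; 7:veebesh {ADV}.
At position 2, choosing ADV makes rule 3 impossible to satisfy; hence PREP.
At position 3, choosing ADV makes rule 5 impossible to satisfy; hence NOUN.
At position 5, choosing ADV makes rule 3 impossible to satisfy; hence PREP.
The unique satisfying tagging is: DET PREP NOUN ADJ PREP ADJ ADV.
Verifying each rule — rule 1 holds; rule 2 holds; rule 3 holds; rule 4 holds; rule 5 holds.

NOUN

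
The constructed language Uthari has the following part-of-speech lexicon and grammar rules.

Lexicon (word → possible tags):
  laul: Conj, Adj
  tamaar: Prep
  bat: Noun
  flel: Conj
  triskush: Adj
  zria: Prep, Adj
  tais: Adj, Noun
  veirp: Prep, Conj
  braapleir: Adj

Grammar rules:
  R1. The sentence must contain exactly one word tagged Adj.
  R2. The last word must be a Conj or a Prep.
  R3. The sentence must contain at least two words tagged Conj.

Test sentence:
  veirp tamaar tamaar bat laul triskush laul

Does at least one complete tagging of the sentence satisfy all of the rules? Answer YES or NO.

YES

Candidates per position — 1:veirp {Prep,Conj}; 2:tamaar {Prep}; 3:tamaar {Prep}; 4:bat {Noun}; 5:laul {Conj,Adj}; 6:triskush {Adj}; 7:laul {Conj,Adj}.
One satisfying assignment: Prep Prep Prep Noun Conj Adj Conj.
Verifying each rule — rule 1 satisfied; rule 2 satisfied; rule 3 satisfied.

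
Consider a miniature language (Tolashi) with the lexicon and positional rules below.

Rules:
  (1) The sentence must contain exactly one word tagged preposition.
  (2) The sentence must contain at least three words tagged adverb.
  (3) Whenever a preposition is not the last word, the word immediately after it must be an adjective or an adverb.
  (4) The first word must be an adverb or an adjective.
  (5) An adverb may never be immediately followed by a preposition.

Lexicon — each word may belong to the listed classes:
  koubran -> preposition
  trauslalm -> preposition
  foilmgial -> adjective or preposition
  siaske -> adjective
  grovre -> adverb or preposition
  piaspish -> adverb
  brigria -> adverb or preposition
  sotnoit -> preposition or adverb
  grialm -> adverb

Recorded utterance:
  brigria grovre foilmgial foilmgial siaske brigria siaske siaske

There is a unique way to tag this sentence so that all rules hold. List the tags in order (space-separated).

adverb adverb adjective preposition adjective adverb adjective adjective

Candidates per position — 1:brigria {adverb,preposition}; 2:grovre {adverb,preposition}; 3:foilmgial {adjective,preposition}; 4:foilmgial {adjective,preposition}; 5:siaske {adjective}; 6:brigria {adverb,preposition}; 7:siaske {adjective}; 8:siaske {adjective}.
If word 1 were preposition, no tagging could satisfy rule 2; so word 1 is adverb.
If word 2 were preposition, no tagging could satisfy rule 2; so word 2 is adverb.
If word 3 were preposition, no tagging could satisfy rule 5; so word 3 is adjective.
If word 6 were preposition, no tagging could satisfy rule 2; so word 6 is adverb.
If word 4 were adjective, no tagging could satisfy rule 1; so word 4 is preposition.
The only consistent sequence is: adverb adverb adjective preposition adjective adverb adjective adjective.
Verifying each rule — rule 1 ✓; rule 2 ✓; rule 3 ✓; rule 4 ✓; rule 5 ✓.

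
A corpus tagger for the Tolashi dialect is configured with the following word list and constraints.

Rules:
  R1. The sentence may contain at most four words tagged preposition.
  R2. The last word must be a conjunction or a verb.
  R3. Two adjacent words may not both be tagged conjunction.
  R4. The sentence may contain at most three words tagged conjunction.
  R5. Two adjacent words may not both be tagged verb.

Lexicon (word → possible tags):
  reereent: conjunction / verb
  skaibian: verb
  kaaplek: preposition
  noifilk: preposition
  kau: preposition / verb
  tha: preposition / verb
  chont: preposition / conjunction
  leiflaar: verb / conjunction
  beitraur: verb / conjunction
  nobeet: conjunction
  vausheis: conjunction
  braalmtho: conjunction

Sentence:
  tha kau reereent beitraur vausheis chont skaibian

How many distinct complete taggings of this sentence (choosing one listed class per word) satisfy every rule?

Candidates per position — 1:tha {preposition,verb}; 2:kau {preposition,verb}; 3:reereent {conjunction,verb}; 4:beitraur {verb,conjunction}; 5:vausheis {conjunction}; 6:chont {preposition,conjunction}; 7:skaibian {verb}.
There are 32 candidate sequences in total.
The sequences that satisfy every rule: preposition preposition conjunction verb conjunction preposition verb; preposition verb conjunction verb conjunction preposition verb; verb preposition conjunction verb conjunction preposition verb.
Count = 3.

3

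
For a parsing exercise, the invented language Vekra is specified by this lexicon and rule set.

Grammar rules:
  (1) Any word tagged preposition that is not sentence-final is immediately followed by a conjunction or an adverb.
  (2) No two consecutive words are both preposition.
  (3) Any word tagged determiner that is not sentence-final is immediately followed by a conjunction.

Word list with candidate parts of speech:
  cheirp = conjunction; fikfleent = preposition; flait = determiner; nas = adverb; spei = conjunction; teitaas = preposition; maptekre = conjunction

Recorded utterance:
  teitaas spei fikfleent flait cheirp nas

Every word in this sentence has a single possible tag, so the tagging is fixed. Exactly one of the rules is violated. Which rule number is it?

Fixed tagging: preposition conjunction preposition determiner conjunction adverb.
Checking each rule: R1 fails, R2 ok, R3 ok.
Only rule 1 fails.

1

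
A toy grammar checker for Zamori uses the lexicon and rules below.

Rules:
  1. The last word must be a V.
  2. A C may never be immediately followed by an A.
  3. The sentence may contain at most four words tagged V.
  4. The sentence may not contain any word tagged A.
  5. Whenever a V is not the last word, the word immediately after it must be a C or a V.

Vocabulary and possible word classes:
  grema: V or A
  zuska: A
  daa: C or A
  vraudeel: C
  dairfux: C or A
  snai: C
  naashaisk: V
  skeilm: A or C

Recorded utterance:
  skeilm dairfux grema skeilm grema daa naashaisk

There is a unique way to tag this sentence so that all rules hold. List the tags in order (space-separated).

C C V C V C V

Candidates per position — 1:skeilm {A,C}; 2:dairfux {C,A}; 3:grema {V,A}; 4:skeilm {A,C}; 5:grema {V,A}; 6:daa {C,A}; 7:naashaisk {V}.
Position 1: A is ruled out by rule 4; that leaves C.
Position 2: A is ruled out by rule 2; that leaves C.
Position 3: A is ruled out by rule 2; that leaves V.
Position 4: A is ruled out by rule 4; that leaves C.
Position 5: A is ruled out by rule 2; that leaves V.
Position 6: A is ruled out by rule 4; that leaves C.
That leaves exactly one tagging: C C V C V C V.
Verifying each rule — rule 1 ok; rule 2 ok; rule 3 ok; rule 4 ok; rule 5 ok.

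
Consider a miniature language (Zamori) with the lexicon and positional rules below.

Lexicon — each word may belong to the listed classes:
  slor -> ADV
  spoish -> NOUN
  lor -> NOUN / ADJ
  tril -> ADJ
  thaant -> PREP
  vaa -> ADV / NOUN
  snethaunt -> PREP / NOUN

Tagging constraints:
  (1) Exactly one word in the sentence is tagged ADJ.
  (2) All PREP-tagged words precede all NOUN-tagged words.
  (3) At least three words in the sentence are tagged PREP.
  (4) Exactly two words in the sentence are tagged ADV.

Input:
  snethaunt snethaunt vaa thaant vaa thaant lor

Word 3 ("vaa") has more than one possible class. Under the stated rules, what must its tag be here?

Candidates per position — 1:snethaunt {PREP,NOUN}; 2:snethaunt {PREP,NOUN}; 3:vaa {ADV,NOUN}; 4:thaant {PREP}; 5:vaa {ADV,NOUN}; 6:thaant {PREP}; 7:lor {NOUN,ADJ}.
Position 1: tagging it NOUN would leave rule 2 unsatisfiable, so it must be PREP.
Position 2: tagging it NOUN would leave rule 2 unsatisfiable, so it must be PREP.
Position 3: tagging it NOUN would leave rule 2 unsatisfiable, so it must be ADV.
Position 5: tagging it NOUN would leave rule 2 unsatisfiable, so it must be ADV.
Position 7: tagging it NOUN would leave rule 1 unsatisfiable, so it must be ADJ.
The only consistent sequence is: PREP PREP ADV PREP ADV PREP ADJ.
Check: rule 1 ✓; rule 2 ✓; rule 3 ✓; rule 4 ✓.

ADV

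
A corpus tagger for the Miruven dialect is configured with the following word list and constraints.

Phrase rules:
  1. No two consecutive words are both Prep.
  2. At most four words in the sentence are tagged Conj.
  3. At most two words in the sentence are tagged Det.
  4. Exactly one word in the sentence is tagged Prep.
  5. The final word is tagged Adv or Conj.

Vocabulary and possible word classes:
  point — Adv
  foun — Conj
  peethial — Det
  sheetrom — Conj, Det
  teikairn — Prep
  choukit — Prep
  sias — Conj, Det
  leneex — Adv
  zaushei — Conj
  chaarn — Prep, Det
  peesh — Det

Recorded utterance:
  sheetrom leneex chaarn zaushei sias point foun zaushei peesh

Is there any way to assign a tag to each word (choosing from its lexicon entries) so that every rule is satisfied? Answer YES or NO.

Candidates per position — 1:sheetrom {Conj,Det}; 2:leneex {Adv}; 3:chaarn {Prep,Det}; 4:zaushei {Conj}; 5:sias {Conj,Det}; 6:point {Adv}; 7:foun {Conj}; 8:zaushei {Conj}; 9:peesh {Det}.
Rule 5 cannot be satisfied by any choice of tags from the lexicon.
So there is no consistent tagging.

NO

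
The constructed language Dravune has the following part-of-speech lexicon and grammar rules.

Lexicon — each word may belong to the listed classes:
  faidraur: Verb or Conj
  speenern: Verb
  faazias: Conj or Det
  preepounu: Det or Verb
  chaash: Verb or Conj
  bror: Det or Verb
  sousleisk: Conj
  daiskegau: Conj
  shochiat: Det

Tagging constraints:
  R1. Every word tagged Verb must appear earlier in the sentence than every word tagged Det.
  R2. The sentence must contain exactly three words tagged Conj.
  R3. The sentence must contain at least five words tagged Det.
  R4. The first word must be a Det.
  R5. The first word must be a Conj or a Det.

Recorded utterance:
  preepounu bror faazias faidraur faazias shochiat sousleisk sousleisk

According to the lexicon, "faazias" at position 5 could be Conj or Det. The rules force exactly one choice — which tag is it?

Candidates per position — 1:preepounu {Det,Verb}; 2:bror {Det,Verb}; 3:faazias {Conj,Det}; 4:faidraur {Verb,Conj}; 5:faazias {Conj,Det}; 6:shochiat {Det}; 7:sousleisk {Conj}; 8:sousleisk {Conj}.
Position 1: Verb is ruled out by rule 3; that leaves Det.
Position 2: Verb is ruled out by rule 1; that leaves Det.
Position 3: Conj is ruled out by rule 3; that leaves Det.
Position 4: Verb is ruled out by rule 1; that leaves Conj.
Position 5: Conj is ruled out by rule 2; that leaves Det.
The only consistent sequence is: Det Det Det Conj Det Det Conj Conj.
Check: rule 1 ok; rule 2 ok; rule 3 ok; rule 4 ok; rule 5 ok.

Det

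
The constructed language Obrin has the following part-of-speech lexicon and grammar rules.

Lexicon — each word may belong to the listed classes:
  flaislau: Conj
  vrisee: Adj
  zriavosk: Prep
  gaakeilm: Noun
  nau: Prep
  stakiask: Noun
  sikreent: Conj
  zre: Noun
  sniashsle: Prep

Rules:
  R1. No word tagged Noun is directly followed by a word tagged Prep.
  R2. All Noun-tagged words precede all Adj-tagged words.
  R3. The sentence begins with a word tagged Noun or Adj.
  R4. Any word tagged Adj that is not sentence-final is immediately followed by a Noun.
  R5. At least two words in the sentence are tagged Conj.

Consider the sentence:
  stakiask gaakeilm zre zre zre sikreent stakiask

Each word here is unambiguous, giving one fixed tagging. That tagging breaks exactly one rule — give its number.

5

Fixed tagging: Noun Noun Noun Noun Noun Conj Noun.
Checking each rule: R1 holds, R2 holds, R3 holds, R4 holds, R5 violated.
Only rule 5 fails.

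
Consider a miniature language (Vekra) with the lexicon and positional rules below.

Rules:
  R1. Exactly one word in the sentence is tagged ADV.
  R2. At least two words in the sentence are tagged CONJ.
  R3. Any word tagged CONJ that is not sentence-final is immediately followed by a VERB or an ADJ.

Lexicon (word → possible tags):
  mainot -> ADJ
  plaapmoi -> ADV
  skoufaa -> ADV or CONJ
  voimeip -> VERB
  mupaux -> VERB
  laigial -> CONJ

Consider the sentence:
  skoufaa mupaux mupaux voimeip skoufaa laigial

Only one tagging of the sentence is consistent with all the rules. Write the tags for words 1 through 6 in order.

Candidates per position — 1:skoufaa {ADV,CONJ}; 2:mupaux {VERB}; 3:mupaux {VERB}; 4:voimeip {VERB}; 5:skoufaa {ADV,CONJ}; 6:laigial {CONJ}.
If word 5 were CONJ, no tagging could satisfy rule 3; so word 5 is ADV.
If word 1 were ADV, no tagging could satisfy rule 1; so word 1 is CONJ.
So the tagging must be: CONJ VERB VERB VERB ADV CONJ.
Rule-by-rule: rule 1 holds; rule 2 holds; rule 3 holds.

CONJ VERB VERB VERB ADV CONJ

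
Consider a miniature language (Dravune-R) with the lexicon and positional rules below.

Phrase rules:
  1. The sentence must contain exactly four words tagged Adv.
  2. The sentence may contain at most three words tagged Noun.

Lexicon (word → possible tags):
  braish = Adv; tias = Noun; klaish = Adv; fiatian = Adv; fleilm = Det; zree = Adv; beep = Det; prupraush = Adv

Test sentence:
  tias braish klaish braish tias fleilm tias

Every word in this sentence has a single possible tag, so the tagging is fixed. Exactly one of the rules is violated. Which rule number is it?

1

Fixed tagging: Noun Adv Adv Adv Noun Det Noun.
Applying the rules: R1 fail, R2 pass.
Only rule 1 fails.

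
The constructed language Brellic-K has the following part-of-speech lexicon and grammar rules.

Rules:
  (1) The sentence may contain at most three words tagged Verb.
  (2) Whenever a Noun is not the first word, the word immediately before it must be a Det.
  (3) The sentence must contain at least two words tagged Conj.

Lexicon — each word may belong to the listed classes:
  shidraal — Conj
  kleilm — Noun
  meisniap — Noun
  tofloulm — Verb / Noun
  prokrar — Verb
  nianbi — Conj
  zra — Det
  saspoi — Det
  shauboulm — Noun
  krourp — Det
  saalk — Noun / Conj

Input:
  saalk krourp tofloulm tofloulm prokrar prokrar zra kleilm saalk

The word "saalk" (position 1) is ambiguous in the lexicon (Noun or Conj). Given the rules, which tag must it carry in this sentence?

Conj

Candidates per position — 1:saalk {Noun,Conj}; 2:krourp {Det}; 3:tofloulm {Verb,Noun}; 4:tofloulm {Verb,Noun}; 5:prokrar {Verb}; 6:prokrar {Verb}; 7:zra {Det}; 8:kleilm {Noun}; 9:saalk {Noun,Conj}.
Position 1: Noun is ruled out by rule 3; that leaves Conj.
Position 4: Noun is ruled out by rule 2; that leaves Verb.
Position 9: Noun is ruled out by rule 2; that leaves Conj.
Position 3: Verb is ruled out by rule 1; that leaves Noun.
The unique satisfying tagging is: Conj Det Noun Verb Verb Verb Det Noun Conj.
Checking: rule 1 ok; rule 2 ok; rule 3 ok.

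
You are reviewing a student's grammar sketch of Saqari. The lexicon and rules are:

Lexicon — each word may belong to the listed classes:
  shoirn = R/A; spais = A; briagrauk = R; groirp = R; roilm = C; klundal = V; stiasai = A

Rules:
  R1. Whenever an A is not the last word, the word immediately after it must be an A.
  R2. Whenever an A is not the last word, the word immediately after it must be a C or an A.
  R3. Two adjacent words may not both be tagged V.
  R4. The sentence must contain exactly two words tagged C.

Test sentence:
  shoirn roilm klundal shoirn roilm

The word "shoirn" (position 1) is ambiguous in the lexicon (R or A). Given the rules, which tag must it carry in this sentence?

R

Candidates per position — 1:shoirn {R,A}; 2:roilm {C}; 3:klundal {V}; 4:shoirn {R,A}; 5:roilm {C}.
Position 1: tagging it A would leave rule 1 unsatisfiable, so it must be R.
Position 4: tagging it A would leave rule 1 unsatisfiable, so it must be R.
So the tagging must be: R C V R C.
Rule-by-rule: rule 1 ✓; rule 2 ✓; rule 3 ✓; rule 4 ✓.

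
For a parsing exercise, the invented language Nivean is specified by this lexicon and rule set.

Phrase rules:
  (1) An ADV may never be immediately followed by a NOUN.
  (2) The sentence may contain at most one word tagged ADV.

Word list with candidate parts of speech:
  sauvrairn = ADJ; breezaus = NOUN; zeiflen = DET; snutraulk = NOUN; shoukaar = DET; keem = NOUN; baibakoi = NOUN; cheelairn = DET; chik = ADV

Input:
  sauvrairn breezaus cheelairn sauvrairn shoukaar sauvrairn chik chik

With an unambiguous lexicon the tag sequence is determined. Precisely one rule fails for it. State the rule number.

Fixed tagging: ADJ NOUN DET ADJ DET ADJ ADV ADV.
Rule check: R1 ✓, R2 ✗.
Only rule 2 fails.

2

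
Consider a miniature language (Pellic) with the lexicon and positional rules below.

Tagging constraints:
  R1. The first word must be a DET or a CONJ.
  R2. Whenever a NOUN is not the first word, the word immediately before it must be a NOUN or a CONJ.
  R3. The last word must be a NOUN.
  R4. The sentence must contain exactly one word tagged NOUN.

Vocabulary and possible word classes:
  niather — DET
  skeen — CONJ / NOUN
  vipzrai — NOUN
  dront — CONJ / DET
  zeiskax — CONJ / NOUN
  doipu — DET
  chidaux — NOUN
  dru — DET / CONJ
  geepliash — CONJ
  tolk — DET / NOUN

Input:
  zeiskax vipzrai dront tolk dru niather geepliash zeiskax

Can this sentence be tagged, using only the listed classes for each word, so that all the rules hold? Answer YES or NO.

NO

Candidates per position — 1:zeiskax {CONJ,NOUN}; 2:vipzrai {NOUN}; 3:dront {CONJ,DET}; 4:tolk {DET,NOUN}; 5:dru {DET,CONJ}; 6:niather {DET}; 7:geepliash {CONJ}; 8:zeiskax {CONJ,NOUN}.
Every candidate sequence violates at least one rule; no consistent tagging exists.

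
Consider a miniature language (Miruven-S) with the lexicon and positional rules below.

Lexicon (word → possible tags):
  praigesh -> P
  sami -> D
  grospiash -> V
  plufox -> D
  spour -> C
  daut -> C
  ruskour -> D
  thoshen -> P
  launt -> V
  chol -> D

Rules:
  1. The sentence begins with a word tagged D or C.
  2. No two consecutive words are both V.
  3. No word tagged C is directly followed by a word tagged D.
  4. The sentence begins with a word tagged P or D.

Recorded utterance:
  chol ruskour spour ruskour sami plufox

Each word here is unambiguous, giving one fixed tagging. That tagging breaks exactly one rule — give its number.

Fixed tagging: D D C D D D.
Applying the rules: R1 holds, R2 holds, R3 violated, R4 holds.
Only rule 3 fails.

3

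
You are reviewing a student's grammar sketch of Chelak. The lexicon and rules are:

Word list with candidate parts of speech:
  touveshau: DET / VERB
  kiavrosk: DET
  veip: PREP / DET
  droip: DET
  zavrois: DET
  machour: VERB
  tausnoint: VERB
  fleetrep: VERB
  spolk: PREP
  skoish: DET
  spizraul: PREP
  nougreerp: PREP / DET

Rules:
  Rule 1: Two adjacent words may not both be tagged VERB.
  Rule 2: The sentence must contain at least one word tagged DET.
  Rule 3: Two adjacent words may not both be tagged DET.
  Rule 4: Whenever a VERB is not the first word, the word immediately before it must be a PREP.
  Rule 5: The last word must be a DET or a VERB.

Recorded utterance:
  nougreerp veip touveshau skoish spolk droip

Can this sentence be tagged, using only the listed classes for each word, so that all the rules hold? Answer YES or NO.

Candidates per position — 1:nougreerp {PREP,DET}; 2:veip {PREP,DET}; 3:touveshau {DET,VERB}; 4:skoish {DET}; 5:spolk {PREP}; 6:droip {DET}.
One satisfying assignment: PREP PREP VERB DET PREP DET.
Checking: rule 1 satisfied; rule 2 satisfied; rule 3 satisfied; rule 4 satisfied; rule 5 satisfied.

YES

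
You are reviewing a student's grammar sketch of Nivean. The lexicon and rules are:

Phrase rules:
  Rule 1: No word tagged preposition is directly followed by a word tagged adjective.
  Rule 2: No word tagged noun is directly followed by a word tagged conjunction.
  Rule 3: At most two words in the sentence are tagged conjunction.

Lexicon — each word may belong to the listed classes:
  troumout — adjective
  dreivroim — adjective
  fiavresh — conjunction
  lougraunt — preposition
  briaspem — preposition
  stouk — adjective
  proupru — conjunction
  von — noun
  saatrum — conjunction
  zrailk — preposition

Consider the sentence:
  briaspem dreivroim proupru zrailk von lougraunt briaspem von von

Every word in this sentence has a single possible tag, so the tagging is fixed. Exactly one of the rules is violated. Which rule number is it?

1

Fixed tagging: preposition adjective conjunction preposition noun preposition preposition noun noun.
Applying the rules: R1 violated, R2 holds, R3 holds.
Only rule 1 fails.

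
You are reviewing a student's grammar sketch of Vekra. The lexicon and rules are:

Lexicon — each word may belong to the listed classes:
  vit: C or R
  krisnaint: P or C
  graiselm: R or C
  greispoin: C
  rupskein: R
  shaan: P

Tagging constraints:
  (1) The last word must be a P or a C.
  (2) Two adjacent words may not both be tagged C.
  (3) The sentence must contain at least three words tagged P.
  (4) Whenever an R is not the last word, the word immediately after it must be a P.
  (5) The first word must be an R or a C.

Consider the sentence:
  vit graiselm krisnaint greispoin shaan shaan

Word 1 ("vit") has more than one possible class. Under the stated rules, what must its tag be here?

C

Candidates per position — 1:vit {C,R}; 2:graiselm {R,C}; 3:krisnaint {P,C}; 4:greispoin {C}; 5:shaan {P}; 6:shaan {P}.
If word 1 were R, no tagging could satisfy rule 4; so word 1 is C.
If word 2 were C, no tagging could satisfy rule 2; so word 2 is R.
If word 3 were C, no tagging could satisfy rule 2; so word 3 is P.
The only consistent sequence is: C R P C P P.
Checking: rule 1 satisfied; rule 2 satisfied; rule 3 satisfied; rule 4 satisfied; rule 5 satisfied.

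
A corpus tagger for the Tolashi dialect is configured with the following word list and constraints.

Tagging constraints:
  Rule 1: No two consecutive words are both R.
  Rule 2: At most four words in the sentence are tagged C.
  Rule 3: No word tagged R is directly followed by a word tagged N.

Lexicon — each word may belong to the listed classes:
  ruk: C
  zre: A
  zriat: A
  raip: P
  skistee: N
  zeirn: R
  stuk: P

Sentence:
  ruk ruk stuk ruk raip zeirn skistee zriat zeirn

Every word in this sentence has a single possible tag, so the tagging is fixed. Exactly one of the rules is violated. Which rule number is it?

Fixed tagging: C C P C P R N A R.
Rule check: R1 ok, R2 ok, R3 fails.
Only rule 3 fails.

3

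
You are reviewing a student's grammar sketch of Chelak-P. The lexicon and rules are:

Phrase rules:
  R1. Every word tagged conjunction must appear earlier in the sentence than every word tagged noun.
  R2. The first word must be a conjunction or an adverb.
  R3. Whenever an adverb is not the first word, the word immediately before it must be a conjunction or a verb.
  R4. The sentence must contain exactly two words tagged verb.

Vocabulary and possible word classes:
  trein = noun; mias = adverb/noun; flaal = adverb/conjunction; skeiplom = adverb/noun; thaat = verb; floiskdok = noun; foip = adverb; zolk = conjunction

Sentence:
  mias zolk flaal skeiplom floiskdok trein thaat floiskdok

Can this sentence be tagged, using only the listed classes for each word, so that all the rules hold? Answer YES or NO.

Candidates per position — 1:mias {adverb,noun}; 2:zolk {conjunction}; 3:flaal {adverb,conjunction}; 4:skeiplom {adverb,noun}; 5:floiskdok {noun}; 6:trein {noun}; 7:thaat {verb}; 8:floiskdok {noun}.
Rule 4 cannot be satisfied by any choice of tags from the lexicon.
So there is no consistent tagging.

NO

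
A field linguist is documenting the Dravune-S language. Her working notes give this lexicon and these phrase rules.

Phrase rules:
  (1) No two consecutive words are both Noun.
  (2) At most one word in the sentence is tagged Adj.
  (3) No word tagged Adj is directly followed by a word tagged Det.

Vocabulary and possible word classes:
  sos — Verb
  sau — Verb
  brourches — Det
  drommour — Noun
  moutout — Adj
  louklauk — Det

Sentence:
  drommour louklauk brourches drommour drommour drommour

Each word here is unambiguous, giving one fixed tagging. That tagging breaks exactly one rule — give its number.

Fixed tagging: Noun Det Det Noun Noun Noun.
Checking each rule: R1 fails, R2 ok, R3 ok.
Only rule 1 fails.

1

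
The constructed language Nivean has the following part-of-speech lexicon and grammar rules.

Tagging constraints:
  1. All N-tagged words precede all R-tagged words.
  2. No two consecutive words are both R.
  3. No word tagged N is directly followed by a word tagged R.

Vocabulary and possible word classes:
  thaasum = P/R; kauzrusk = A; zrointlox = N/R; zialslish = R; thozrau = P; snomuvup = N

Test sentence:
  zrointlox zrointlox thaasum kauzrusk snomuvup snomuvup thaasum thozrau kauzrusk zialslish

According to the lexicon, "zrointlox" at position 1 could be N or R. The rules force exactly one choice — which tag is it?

Candidates per position — 1:zrointlox {N,R}; 2:zrointlox {N,R}; 3:thaasum {P,R}; 4:kauzrusk {A}; 5:snomuvup {N}; 6:snomuvup {N}; 7:thaasum {P,R}; 8:thozrau {P}; 9:kauzrusk {A}; 10:zialslish {R}.
Position 1: R is ruled out by rule 1; that leaves N.
Position 2: R is ruled out by rule 1; that leaves N.
Position 3: R is ruled out by rule 1; that leaves P.
Position 7: R is ruled out by rule 3; that leaves P.
That leaves exactly one tagging: N N P A N N P P A R.
Checking: rule 1 ok; rule 2 ok; rule 3 ok.

N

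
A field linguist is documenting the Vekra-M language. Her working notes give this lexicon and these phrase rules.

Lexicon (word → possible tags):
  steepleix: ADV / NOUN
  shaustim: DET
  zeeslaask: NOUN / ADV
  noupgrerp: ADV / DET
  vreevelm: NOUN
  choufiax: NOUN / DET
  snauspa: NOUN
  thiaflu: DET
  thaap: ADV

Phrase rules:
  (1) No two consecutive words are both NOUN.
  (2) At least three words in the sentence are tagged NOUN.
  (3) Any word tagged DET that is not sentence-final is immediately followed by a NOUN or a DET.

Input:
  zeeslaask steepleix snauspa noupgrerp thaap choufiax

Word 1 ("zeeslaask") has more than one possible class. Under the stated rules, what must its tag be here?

Candidates per position — 1:zeeslaask {NOUN,ADV}; 2:steepleix {ADV,NOUN}; 3:snauspa {NOUN}; 4:noupgrerp {ADV,DET}; 5:thaap {ADV}; 6:choufiax {NOUN,DET}.
If word 2 were NOUN, no tagging could satisfy rule 1; so word 2 is ADV.
If word 4 were DET, no tagging could satisfy rule 3; so word 4 is ADV.
If word 6 were DET, no tagging could satisfy rule 2; so word 6 is NOUN.
If word 1 were ADV, no tagging could satisfy rule 2; so word 1 is NOUN.
The unique satisfying tagging is: NOUN ADV NOUN ADV ADV NOUN.
Check: rule 1 satisfied; rule 2 satisfied; rule 3 satisfied.

NOUN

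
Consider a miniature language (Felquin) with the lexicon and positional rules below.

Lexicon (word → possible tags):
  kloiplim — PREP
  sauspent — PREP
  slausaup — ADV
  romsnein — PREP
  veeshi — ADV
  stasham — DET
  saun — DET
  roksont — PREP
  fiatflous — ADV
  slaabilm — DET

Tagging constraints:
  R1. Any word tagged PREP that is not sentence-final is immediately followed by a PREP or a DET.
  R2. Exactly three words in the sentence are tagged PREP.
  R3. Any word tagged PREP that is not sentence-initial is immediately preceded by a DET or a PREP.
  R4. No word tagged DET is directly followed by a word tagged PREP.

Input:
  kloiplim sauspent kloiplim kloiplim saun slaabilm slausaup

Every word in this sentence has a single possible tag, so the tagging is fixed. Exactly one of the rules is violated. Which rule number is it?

2

Fixed tagging: PREP PREP PREP PREP DET DET ADV.
Checking each rule: R1 ✓, R2 ✗, R3 ✓, R4 ✓.
Only rule 2 fails.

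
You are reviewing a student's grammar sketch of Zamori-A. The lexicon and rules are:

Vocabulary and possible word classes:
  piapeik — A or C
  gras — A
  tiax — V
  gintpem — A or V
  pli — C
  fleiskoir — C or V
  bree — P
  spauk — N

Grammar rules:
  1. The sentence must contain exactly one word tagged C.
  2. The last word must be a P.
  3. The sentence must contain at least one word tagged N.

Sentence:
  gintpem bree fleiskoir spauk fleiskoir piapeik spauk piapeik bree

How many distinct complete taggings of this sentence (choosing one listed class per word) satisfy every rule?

8

Candidates per position — 1:gintpem {A,V}; 2:bree {P}; 3:fleiskoir {C,V}; 4:spauk {N}; 5:fleiskoir {C,V}; 6:piapeik {A,C}; 7:spauk {N}; 8:piapeik {A,C}; 9:bree {P}.
There are 32 candidate sequences in total.
Checking each against the rules leaves 8 sequences.
Count = 8.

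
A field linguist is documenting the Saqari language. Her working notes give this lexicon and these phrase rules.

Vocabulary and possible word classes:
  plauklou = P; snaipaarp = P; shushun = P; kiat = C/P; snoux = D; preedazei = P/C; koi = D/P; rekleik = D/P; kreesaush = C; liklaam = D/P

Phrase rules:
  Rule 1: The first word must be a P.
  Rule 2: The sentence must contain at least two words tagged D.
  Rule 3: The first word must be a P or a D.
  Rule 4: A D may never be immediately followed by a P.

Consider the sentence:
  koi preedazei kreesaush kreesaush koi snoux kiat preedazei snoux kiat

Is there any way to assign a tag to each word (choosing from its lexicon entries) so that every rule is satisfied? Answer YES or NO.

Candidates per position — 1:koi {D,P}; 2:preedazei {P,C}; 3:kreesaush {C}; 4:kreesaush {C}; 5:koi {D,P}; 6:snoux {D}; 7:kiat {C,P}; 8:preedazei {P,C}; 9:snoux {D}; 10:kiat {C,P}.
One satisfying assignment: P C C C D D C C D C.
Check: rule 1 ok; rule 2 ok; rule 3 ok; rule 4 ok.

YES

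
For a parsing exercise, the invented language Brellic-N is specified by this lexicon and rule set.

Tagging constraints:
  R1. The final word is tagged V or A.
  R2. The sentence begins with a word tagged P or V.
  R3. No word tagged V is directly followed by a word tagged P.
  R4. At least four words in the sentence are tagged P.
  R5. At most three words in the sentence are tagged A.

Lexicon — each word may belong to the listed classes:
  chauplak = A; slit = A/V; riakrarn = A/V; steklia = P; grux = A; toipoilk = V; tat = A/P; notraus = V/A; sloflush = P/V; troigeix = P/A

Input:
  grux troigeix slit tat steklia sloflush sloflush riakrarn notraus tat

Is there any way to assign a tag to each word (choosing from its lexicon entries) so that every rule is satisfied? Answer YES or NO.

NO

Candidates per position — 1:grux {A}; 2:troigeix {P,A}; 3:slit {A,V}; 4:tat {A,P}; 5:steklia {P}; 6:sloflush {P,V}; 7:sloflush {P,V}; 8:riakrarn {A,V}; 9:notraus {V,A}; 10:tat {A,P}.
Rule 2 cannot be satisfied by any choice of tags from the lexicon.
So there is no consistent tagging.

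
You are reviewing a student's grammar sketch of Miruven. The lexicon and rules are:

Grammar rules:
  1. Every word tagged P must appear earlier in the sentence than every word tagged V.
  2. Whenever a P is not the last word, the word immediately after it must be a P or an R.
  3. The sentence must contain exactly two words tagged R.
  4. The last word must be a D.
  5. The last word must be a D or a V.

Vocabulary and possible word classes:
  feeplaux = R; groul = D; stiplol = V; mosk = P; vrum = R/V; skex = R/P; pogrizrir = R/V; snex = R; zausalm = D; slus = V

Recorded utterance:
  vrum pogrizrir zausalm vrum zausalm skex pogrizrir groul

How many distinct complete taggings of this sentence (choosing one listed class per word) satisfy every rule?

Candidates per position — 1:vrum {R,V}; 2:pogrizrir {R,V}; 3:zausalm {D}; 4:vrum {R,V}; 5:zausalm {D}; 6:skex {R,P}; 7:pogrizrir {R,V}; 8:groul {D}.
There are 32 candidate sequences in total.
The sequences that satisfy every rule: R V D V D R V D; V R D V D R V D; V V D R D R V D; V V D V D R R D.
Count = 4.

4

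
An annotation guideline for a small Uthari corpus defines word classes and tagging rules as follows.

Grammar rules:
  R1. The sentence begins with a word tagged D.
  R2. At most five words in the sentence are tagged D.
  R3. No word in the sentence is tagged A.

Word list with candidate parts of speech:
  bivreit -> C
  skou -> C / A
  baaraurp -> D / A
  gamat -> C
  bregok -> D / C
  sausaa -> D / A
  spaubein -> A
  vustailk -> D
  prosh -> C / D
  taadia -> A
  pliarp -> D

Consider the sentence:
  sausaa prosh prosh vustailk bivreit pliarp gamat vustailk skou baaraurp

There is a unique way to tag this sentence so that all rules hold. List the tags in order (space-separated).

D C C D C D C D C D

Candidates per position — 1:sausaa {D,A}; 2:prosh {C,D}; 3:prosh {C,D}; 4:vustailk {D}; 5:bivreit {C}; 6:pliarp {D}; 7:gamat {C}; 8:vustailk {D}; 9:skou {C,A}; 10:baaraurp {D,A}.
If word 1 were A, no tagging could satisfy rule 1; so word 1 is D.
If word 9 were A, no tagging could satisfy rule 3; so word 9 is C.
If word 10 were A, no tagging could satisfy rule 3; so word 10 is D.
If word 2 were D, no tagging could satisfy rule 2; so word 2 is C.
If word 3 were D, no tagging could satisfy rule 2; so word 3 is C.
The unique satisfying tagging is: D C C D C D C D C D.
Check: rule 1 ✓; rule 2 ✓; rule 3 ✓.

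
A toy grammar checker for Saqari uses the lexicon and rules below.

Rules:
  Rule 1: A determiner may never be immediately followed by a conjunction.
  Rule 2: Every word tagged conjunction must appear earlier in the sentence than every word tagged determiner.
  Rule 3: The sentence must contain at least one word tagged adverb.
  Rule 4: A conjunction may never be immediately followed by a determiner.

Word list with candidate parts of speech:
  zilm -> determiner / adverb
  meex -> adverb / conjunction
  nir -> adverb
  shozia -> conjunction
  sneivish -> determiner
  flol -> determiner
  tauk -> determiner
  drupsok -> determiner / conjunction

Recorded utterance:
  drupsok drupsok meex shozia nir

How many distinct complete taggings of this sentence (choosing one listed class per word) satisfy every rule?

2

Candidates per position — 1:drupsok {determiner,conjunction}; 2:drupsok {determiner,conjunction}; 3:meex {adverb,conjunction}; 4:shozia {conjunction}; 5:nir {adverb}.
There are 8 candidate sequences in total.
The sequences that satisfy every rule: conjunction conjunction adverb conjunction adverb; conjunction conjunction conjunction conjunction adverb.
Count = 2.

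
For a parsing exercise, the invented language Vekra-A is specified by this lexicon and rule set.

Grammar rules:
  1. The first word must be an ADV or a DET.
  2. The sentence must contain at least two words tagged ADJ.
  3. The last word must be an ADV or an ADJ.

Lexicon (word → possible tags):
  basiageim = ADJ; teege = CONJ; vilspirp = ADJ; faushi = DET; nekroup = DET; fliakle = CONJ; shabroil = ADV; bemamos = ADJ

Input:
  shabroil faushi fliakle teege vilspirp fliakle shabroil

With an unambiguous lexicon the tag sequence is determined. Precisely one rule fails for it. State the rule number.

2

Fixed tagging: ADV DET CONJ CONJ ADJ CONJ ADV.
Rule check: R1 holds, R2 violated, R3 holds.
Only rule 2 fails.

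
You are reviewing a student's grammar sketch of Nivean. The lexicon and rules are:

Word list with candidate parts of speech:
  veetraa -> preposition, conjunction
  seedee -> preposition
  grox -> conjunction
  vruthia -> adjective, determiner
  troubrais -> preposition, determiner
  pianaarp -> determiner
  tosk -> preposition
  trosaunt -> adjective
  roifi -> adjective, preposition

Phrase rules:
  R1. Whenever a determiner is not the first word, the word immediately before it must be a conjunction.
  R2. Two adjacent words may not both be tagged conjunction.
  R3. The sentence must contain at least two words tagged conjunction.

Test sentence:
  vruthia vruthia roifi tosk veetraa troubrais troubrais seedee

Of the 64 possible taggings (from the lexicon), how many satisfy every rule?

0

Candidates per position — 1:vruthia {adjective,determiner}; 2:vruthia {adjective,determiner}; 3:roifi {adjective,preposition}; 4:tosk {preposition}; 5:veetraa {preposition,conjunction}; 6:troubrais {preposition,determiner}; 7:troubrais {preposition,determiner}; 8:seedee {preposition}.
There are 64 candidate sequences in total.
Rule 3 cannot be satisfied by any choice of tags from the lexicon.
So there is no consistent tagging.
Count = 0.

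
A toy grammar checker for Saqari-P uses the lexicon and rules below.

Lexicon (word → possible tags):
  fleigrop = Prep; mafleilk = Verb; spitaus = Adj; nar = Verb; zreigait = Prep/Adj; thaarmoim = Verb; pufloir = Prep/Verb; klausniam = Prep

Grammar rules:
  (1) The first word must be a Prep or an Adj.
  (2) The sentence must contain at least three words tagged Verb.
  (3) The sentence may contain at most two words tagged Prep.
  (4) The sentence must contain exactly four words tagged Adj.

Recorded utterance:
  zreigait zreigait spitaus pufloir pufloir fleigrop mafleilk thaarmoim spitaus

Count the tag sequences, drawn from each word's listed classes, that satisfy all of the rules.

3

Candidates per position — 1:zreigait {Prep,Adj}; 2:zreigait {Prep,Adj}; 3:spitaus {Adj}; 4:pufloir {Prep,Verb}; 5:pufloir {Prep,Verb}; 6:fleigrop {Prep}; 7:mafleilk {Verb}; 8:thaarmoim {Verb}; 9:spitaus {Adj}.
There are 16 candidate sequences in total.
The sequences that satisfy every rule: Adj Adj Adj Prep Verb Prep Verb Verb Adj; Adj Adj Adj Verb Prep Prep Verb Verb Adj; Adj Adj Adj Verb Verb Prep Verb Verb Adj.
Count = 3.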